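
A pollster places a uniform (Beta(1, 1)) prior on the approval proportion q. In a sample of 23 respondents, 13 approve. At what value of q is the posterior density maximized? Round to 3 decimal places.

Posterior: Beta(1+13, 1+10) = Beta(14, 11).
Mode = (14−1)/(14+11−2) = 13/23 = 0.565.
With a flat prior the MAP equals the MLE, 13/23.
Mean = 14/(14+11) = 14/25 = 0.560.
This is the posterior mode — the MAP estimate.

0.565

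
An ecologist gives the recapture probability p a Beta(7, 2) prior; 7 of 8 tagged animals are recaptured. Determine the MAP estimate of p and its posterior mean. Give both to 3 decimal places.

MAP estimate = 0.867, posterior mean = 0.824

Posterior: Beta(7+7, 2+1) = Beta(14, 3).
Mode = (14−1)/(14+3−2) = 13/15 = 0.867.
Mean = 14/(14+3) = 14/17 = 0.824.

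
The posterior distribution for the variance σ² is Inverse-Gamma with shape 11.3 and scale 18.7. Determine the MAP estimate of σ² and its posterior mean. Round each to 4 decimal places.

σ²_MAP = 1.5203, E[σ²|data] = 1.8155

Mode = β/(α+1) = 18.7/12.3 = 1.5203.
Mean = β/(α−1) = 18.7/10.3 = 1.8155.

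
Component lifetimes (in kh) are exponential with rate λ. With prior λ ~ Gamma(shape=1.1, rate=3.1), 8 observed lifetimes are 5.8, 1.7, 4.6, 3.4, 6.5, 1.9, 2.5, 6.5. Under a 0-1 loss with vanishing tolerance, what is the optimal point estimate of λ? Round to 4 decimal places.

Σ times = 32.9. Posterior: Gamma(shape = 1.1+8 = 9.1, rate = 3.1+32.9 = 36.0).
Mode = (α−1)/β = 8.1/36.0 = 0.2250.
Mean = α/β = 9.1/36.0 = 0.2528.
This is the posterior mode — the MAP estimate.

0.2250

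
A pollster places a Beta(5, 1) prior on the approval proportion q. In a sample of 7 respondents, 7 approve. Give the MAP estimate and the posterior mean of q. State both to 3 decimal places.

Posterior: Beta(5+7, 1+0) = Beta(12, 1).
Since β = 1 ≤ 1 and α > 1, the Beta density is monotone increasing on [0,1]; the mode is at 1.
Mean = 12/(12+1) = 0.923.

q_MAP = 1.000, E[q|data] = 0.923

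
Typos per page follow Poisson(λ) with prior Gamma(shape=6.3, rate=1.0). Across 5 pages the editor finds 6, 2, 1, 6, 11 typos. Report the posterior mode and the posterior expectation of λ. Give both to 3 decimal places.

Σ counts = 26. Posterior: Gamma(shape = 6.3+26 = 32.3, rate = 1.0+5 = 6.0).
Mode = (α−1)/β = 31.3/6.0 = 5.217.
Mean = α/β = 32.3/6.0 = 5.383.
Mean > mode: the posterior has a right tail.

MAP: 5.217. Posterior mean: 5.383.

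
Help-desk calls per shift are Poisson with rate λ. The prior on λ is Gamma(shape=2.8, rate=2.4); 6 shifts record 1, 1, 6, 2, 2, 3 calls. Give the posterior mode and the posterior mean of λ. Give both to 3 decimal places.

MAP: 2.000. Posterior mean: 2.119.

Σ counts = 15. Posterior: Gamma(shape = 2.8+15 = 17.8, rate = 2.4+6 = 8.4).
Mode = (α−1)/β = 16.8/8.4 = 2.000.
Mean = α/β = 17.8/8.4 = 2.119.
The posterior is right-skewed, so the mean exceeds the mode.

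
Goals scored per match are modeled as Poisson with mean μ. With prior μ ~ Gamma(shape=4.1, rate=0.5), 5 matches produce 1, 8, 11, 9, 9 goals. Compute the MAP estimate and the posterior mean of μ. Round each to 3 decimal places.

MAP = 7.473, posterior mean = 7.655

Σ counts = 38. Posterior: Gamma(shape = 4.1+38 = 42.1, rate = 0.5+5 = 5.5).
Mode = (α−1)/β = 41.1/5.5 = 7.473.
Mean = α/β = 42.1/5.5 = 7.655.
The mean is pulled above the mode by the posterior's right skew.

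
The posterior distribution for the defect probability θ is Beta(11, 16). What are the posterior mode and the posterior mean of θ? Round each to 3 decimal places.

Mode = (11−1)/(11+16−2) = 10/25 = 0.400.
Mean = 11/(11+16) = 11/27 = 0.407.

θ_MAP = 0.400, E[θ|data] = 0.407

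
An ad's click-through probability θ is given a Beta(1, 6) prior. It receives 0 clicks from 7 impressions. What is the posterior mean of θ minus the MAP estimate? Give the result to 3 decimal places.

0.071

Posterior: Beta(1+0, 6+7) = Beta(1, 13).
Since α = 1 ≤ 1 and β > 1, the Beta density is monotone decreasing on [0,1]; the mode is at 0.
Mean = 1/(1+13) = 0.071.
Difference = 0.071 − 0.000 = 0.071.
The mean is pulled above the mode by the posterior's right skew.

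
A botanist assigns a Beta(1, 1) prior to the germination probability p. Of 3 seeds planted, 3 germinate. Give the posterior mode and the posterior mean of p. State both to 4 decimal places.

Posterior: Beta(1+3, 1+0) = Beta(4, 1).
Since β = 1 ≤ 1 and α > 1, the Beta density is monotone increasing on [0,1]; the mode is at 1.
Mean = 4/(4+1) = 0.8000.

posterior mode = 1.0000, posterior mean = 0.8000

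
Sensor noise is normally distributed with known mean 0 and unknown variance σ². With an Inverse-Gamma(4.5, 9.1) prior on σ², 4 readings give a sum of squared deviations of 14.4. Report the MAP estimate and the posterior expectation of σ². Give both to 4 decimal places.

Posterior: Inverse-Gamma(shape = 4.5+4/2 = 6.5, scale = 9.1+14.4/2 = 16.3).
Mode = β/(α+1) = 16.3/7.5 = 2.1733.
Mean = β/(α−1) = 16.3/5.5 = 2.9636.

MAP = 2.1733; posterior mean = 2.9636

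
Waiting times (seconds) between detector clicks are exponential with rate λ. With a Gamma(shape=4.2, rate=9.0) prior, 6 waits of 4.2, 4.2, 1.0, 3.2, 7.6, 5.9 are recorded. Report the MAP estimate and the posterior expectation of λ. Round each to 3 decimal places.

Σ times = 26.1. Posterior: Gamma(shape = 4.2+6 = 10.2, rate = 9.0+26.1 = 35.1).
Mode = (α−1)/β = 9.2/35.1 = 0.262.
Mean = α/β = 10.2/35.1 = 0.291.

MAP = 0.262; posterior mean = 0.291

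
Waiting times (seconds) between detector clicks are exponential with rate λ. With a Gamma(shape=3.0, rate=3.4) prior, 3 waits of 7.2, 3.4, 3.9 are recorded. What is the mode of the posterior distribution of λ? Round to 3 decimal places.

0.279

Σ times = 14.5. Posterior: Gamma(shape = 3.0+3 = 6.0, rate = 3.4+14.5 = 17.9).
Mode = (α−1)/β = 5.0/17.9 = 0.279.
Mean = α/β = 6.0/17.9 = 0.335.
This is the posterior mode — the MAP estimate.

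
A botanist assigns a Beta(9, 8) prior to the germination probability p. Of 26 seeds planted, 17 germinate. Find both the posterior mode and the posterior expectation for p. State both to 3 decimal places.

Posterior: Beta(9+17, 8+9) = Beta(26, 17).
Mode = (26−1)/(26+17−2) = 25/41 = 0.610.
Mean = 26/(26+17) = 26/43 = 0.605.

posterior mode = 0.610, posterior expectation = 0.605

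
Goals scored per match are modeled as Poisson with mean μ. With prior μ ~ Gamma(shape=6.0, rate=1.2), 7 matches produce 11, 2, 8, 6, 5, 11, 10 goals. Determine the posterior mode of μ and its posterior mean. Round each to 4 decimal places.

MAP: 7.0732. Posterior mean: 7.1951.

Σ counts = 53. Posterior: Gamma(shape = 6.0+53 = 59.0, rate = 1.2+7 = 8.2).
Mode = (α−1)/β = 58.0/8.2 = 7.0732.
Mean = α/β = 59.0/8.2 = 7.1951.
Right-skewed posterior ⇒ mode < mean.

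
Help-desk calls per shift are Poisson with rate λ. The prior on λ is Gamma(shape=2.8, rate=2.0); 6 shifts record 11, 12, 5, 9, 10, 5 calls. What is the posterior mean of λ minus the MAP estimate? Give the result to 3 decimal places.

0.125

Σ counts = 52. Posterior: Gamma(shape = 2.8+52 = 54.8, rate = 2.0+6 = 8.0).
Mode = (α−1)/β = 53.8/8.0 = 6.725.
Mean = α/β = 54.8/8.0 = 6.850.
Difference = 6.850 − 6.725 = 0.125.
Right-skewed posterior ⇒ mode < mean.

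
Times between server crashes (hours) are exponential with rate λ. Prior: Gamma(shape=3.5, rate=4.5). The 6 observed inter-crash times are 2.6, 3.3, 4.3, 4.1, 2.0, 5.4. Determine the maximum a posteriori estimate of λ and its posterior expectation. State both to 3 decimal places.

maximum a posteriori estimate = 0.324, posterior expectation = 0.363

Σ times = 21.7. Posterior: Gamma(shape = 3.5+6 = 9.5, rate = 4.5+21.7 = 26.2).
Mode = (α−1)/β = 8.5/26.2 = 0.324.
Mean = α/β = 9.5/26.2 = 0.363.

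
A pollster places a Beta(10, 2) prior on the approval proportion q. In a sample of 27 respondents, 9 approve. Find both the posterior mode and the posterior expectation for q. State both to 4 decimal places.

Posterior: Beta(10+9, 2+18) = Beta(19, 20).
Mode = (19−1)/(19+20−2) = 18/37 = 0.4865.
Mean = 19/(19+20) = 19/39 = 0.4872.
Right-skewed posterior ⇒ mode < mean.

MAP: 0.4865. Posterior mean: 0.4872.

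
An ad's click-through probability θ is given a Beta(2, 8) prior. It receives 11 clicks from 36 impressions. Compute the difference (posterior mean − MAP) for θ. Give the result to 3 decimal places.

Posterior: Beta(2+11, 8+25) = Beta(13, 33).
Mode = (13−1)/(13+33−2) = 12/44 = 0.273.
Mean = 13/(13+33) = 13/46 = 0.283.
Difference = 0.283 − 0.273 = 0.010.

0.010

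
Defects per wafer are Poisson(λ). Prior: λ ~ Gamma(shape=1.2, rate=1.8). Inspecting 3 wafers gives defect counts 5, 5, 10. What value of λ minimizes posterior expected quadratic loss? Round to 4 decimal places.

Σ counts = 20. Posterior: Gamma(shape = 1.2+20 = 21.2, rate = 1.8+3 = 4.8).
Mode = (α−1)/β = 20.2/4.8 = 4.2083.
Mean = α/β = 21.2/4.8 = 4.4167.
Quadratic loss ⇒ the optimal estimator is the posterior mean.

4.4167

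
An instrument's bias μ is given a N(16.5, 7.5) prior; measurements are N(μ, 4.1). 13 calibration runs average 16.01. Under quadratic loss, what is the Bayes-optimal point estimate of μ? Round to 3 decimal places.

16.030

Posterior for μ is Normal. Precision-weighted mean: (1/7.5·16.5 + 13/4.1·16.01) / (1/7.5 + 13/4.1) = 16.030.
A Normal posterior is symmetric, so mode = mean.
Quadratic loss ⇒ the optimal estimator is the posterior mean.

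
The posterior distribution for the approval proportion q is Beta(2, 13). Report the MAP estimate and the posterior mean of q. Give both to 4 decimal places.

Mode = (2−1)/(2+13−2) = 1/13 = 0.0769.
Mean = 2/(2+13) = 2/15 = 0.1333.
The posterior is right-skewed, so the mean exceeds the mode.

MAP estimate = 0.0769, posterior mean = 0.1333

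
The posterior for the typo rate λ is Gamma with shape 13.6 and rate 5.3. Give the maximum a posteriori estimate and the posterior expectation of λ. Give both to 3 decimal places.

Mode = (α−1)/β = 12.6/5.3 = 2.377.
Mean = α/β = 13.6/5.3 = 2.566.

MAP = 2.377, posterior mean = 2.566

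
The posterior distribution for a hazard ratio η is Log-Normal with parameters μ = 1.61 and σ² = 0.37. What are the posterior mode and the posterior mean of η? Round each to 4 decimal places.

MAP = 3.4556; posterior mean = 6.0195

Mode = exp(μ − σ²) = exp(1.24) = 3.4556.
Mean = exp(μ + σ²/2) = exp(1.795) = 6.0195.
Mean > mode: the posterior has a right tail.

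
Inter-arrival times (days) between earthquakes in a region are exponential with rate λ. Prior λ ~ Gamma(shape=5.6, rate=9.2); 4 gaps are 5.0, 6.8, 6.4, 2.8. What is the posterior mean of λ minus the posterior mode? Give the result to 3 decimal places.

Σ times = 21.0. Posterior: Gamma(shape = 5.6+4 = 9.6, rate = 9.2+21.0 = 30.2).
Mode = (α−1)/β = 8.6/30.2 = 0.285.
Mean = α/β = 9.6/30.2 = 0.318.
Difference = 0.318 − 0.285 = 0.033.

0.033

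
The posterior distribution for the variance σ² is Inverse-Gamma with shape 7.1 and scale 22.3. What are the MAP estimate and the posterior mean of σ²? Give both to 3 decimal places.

σ²_MAP = 2.753, E[σ²|data] = 3.656

Mode = β/(α+1) = 22.3/8.1 = 2.753.
Mean = β/(α−1) = 22.3/6.1 = 3.656.
Right-skewed posterior ⇒ mode < mean.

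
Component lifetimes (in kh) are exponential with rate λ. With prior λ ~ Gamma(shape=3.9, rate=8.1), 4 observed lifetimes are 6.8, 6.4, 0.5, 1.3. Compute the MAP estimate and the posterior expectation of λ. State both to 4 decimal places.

MAP = 0.2987, posterior mean = 0.3420

Σ times = 15.0. Posterior: Gamma(shape = 3.9+4 = 7.9, rate = 8.1+15.0 = 23.1).
Mode = (α−1)/β = 6.9/23.1 = 0.2987.
Mean = α/β = 7.9/23.1 = 0.3420.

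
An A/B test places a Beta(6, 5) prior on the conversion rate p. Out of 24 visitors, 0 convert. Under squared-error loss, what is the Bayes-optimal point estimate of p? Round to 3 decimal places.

0.171

Posterior: Beta(6+0, 5+24) = Beta(6, 29).
Mode = (6−1)/(6+29−2) = 5/33 = 0.152.
Mean = 6/(6+29) = 6/35 = 0.171.
Squared-error loss ⇒ the optimal estimator is the posterior mean.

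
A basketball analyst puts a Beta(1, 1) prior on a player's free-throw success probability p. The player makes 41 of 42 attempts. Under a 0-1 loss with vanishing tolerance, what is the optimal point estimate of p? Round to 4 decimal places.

Posterior: Beta(1+41, 1+1) = Beta(42, 2).
Mode = (42−1)/(42+2−2) = 41/42 = 0.9762.
With a flat prior the MAP equals the MLE, 41/42.
Mean = 42/(42+2) = 42/44 = 0.9545.
This is the posterior mode — the MAP estimate.

0.9762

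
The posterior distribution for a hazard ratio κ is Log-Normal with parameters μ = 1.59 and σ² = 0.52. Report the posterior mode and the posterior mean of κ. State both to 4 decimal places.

MAP = 2.9154, posterior mean = 6.3598

Mode = exp(μ − σ²) = exp(1.07) = 2.9154.
Mean = exp(μ + σ²/2) = exp(1.850) = 6.3598.
Right-skewed posterior ⇒ mode < mean.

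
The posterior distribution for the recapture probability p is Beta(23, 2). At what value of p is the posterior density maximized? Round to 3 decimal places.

0.957

Mode = (23−1)/(23+2−2) = 22/23 = 0.957.
Mean = 23/(23+2) = 23/25 = 0.920.
This is the posterior mode — the MAP estimate.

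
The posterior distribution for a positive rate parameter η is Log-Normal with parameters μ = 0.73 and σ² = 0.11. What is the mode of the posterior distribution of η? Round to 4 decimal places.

1.8589

Mode = exp(μ − σ²) = exp(0.62) = 1.8589.
Mean = exp(μ + σ²/2) = exp(0.785) = 2.1924.
This is the posterior mode — the MAP estimate.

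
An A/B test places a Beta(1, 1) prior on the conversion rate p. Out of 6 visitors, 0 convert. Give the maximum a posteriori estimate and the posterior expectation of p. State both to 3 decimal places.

p_MAP = 0.000, E[p|data] = 0.125

Posterior: Beta(1+0, 1+6) = Beta(1, 7).
Since α = 1 ≤ 1 and β > 1, the Beta density is monotone decreasing on [0,1]; the mode is at 0.
Mean = 1/(1+7) = 0.125.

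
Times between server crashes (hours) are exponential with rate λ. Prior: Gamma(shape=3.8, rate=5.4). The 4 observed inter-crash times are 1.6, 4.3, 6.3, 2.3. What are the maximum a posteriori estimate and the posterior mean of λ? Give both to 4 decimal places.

MAP = 0.3417; posterior mean = 0.3920

Σ times = 14.5. Posterior: Gamma(shape = 3.8+4 = 7.8, rate = 5.4+14.5 = 19.9).
Mode = (α−1)/β = 6.8/19.9 = 0.3417.
Mean = α/β = 7.8/19.9 = 0.3920.
The mean is pulled above the mode by the posterior's right skew.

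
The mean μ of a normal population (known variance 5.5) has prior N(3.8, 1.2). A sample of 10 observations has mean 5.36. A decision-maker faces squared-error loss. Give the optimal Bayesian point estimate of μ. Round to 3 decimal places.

Posterior for μ is Normal. Precision-weighted mean: (1/1.2·3.8 + 10/5.5·5.36) / (1/1.2 + 10/5.5) = 4.870.
A Normal posterior is symmetric, so mode = mean.
Squared-error loss ⇒ the optimal estimator is the posterior mean.

4.870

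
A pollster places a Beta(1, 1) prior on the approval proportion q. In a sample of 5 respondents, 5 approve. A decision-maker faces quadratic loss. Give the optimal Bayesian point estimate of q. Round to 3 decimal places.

Posterior: Beta(1+5, 1+0) = Beta(6, 1).
Since β = 1 ≤ 1 and α > 1, the Beta density is monotone increasing on [0,1]; the mode is at 1.
Mean = 6/(6+1) = 0.857.
Quadratic loss ⇒ the optimal estimator is the posterior mean.

0.857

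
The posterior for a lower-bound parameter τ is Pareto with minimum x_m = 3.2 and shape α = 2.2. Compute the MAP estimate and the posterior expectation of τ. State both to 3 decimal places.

The Pareto density is strictly decreasing on [x_m, ∞), so the mode is x_m = 3.200.
Mean = α·x_m/(α−1) = 2.2·3.2/1.2 = 5.867.
Right-skewed posterior ⇒ mode < mean.

MAP estimate = 3.200, posterior expectation = 5.867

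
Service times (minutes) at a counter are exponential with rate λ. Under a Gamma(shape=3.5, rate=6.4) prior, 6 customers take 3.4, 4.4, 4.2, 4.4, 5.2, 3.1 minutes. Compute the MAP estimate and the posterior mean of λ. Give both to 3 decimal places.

MAP = 0.273; posterior mean = 0.305

Σ times = 24.7. Posterior: Gamma(shape = 3.5+6 = 9.5, rate = 6.4+24.7 = 31.1).
Mode = (α−1)/β = 8.5/31.1 = 0.273.
Mean = α/β = 9.5/31.1 = 0.305.
The mean is pulled above the mode by the posterior's right skew.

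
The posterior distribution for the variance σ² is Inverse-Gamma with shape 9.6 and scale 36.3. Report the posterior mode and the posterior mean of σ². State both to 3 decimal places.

MAP: 3.425. Posterior mean: 4.221.

Mode = β/(α+1) = 36.3/10.6 = 3.425.
Mean = β/(α−1) = 36.3/8.6 = 4.221.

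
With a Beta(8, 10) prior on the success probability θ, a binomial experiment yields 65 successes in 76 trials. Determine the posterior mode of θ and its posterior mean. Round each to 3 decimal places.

posterior mode = 0.783, posterior mean = 0.777

Posterior: Beta(8+65, 10+11) = Beta(73, 21).
Mode = (73−1)/(73+21−2) = 72/92 = 0.783.
Mean = 73/(73+21) = 73/94 = 0.777.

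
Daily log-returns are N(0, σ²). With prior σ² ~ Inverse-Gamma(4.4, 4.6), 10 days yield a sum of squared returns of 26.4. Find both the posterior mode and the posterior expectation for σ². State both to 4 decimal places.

MAP = 1.7115; posterior mean = 2.1190

Posterior: Inverse-Gamma(shape = 4.4+10/2 = 9.4, scale = 4.6+26.4/2 = 17.8).
Mode = β/(α+1) = 17.8/10.4 = 1.7115.
Mean = β/(α−1) = 17.8/8.4 = 2.1190.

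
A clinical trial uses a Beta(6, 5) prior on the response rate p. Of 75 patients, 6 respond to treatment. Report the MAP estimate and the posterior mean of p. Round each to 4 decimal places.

MAP = 0.1310, posterior mean = 0.1395

Posterior: Beta(6+6, 5+69) = Beta(12, 74).
Mode = (12−1)/(12+74−2) = 11/84 = 0.1310.
Mean = 12/(12+74) = 12/86 = 0.1395.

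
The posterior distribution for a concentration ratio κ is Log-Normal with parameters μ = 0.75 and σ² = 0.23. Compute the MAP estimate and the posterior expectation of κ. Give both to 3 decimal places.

Mode = exp(μ − σ²) = exp(0.52) = 1.682.
Mean = exp(μ + σ²/2) = exp(0.865) = 2.375.
Right-skewed posterior ⇒ mode < mean.

MAP estimate = 1.682, posterior expectation = 2.375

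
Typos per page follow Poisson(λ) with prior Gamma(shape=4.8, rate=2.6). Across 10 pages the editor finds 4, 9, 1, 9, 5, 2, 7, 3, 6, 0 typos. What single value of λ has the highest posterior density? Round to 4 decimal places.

3.9524

Σ counts = 46. Posterior: Gamma(shape = 4.8+46 = 50.8, rate = 2.6+10 = 12.6).
Mode = (α−1)/β = 49.8/12.6 = 3.9524.
Mean = α/β = 50.8/12.6 = 4.0317.
This is the posterior mode — the MAP estimate.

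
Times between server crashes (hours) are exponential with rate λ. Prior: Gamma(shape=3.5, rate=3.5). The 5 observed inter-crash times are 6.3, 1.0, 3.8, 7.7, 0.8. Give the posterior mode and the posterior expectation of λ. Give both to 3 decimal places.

MAP = 0.325; posterior mean = 0.368

Σ times = 19.6. Posterior: Gamma(shape = 3.5+5 = 8.5, rate = 3.5+19.6 = 23.1).
Mode = (α−1)/β = 7.5/23.1 = 0.325.
Mean = α/β = 8.5/23.1 = 0.368.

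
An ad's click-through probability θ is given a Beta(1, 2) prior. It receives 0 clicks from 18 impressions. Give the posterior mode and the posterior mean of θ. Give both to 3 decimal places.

MAP = 0.000, posterior mean = 0.048

Posterior: Beta(1+0, 2+18) = Beta(1, 20).
Since α = 1 ≤ 1 and β > 1, the Beta density is monotone decreasing on [0,1]; the mode is at 0.
Mean = 1/(1+20) = 0.048.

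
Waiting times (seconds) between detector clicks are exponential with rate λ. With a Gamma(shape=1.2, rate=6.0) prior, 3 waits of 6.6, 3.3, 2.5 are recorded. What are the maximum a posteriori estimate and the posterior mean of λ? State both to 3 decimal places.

Σ times = 12.4. Posterior: Gamma(shape = 1.2+3 = 4.2, rate = 6.0+12.4 = 18.4).
Mode = (α−1)/β = 3.2/18.4 = 0.174.
Mean = α/β = 4.2/18.4 = 0.228.
Right-skewed posterior ⇒ mode < mean.

MAP: 0.174. Posterior mean: 0.228.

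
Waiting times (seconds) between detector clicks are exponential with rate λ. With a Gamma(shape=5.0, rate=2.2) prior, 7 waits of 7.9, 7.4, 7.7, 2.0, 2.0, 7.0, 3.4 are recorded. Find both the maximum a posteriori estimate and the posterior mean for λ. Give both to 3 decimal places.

Σ times = 37.4. Posterior: Gamma(shape = 5.0+7 = 12.0, rate = 2.2+37.4 = 39.6).
Mode = (α−1)/β = 11.0/39.6 = 0.278.
Mean = α/β = 12.0/39.6 = 0.303.

maximum a posteriori estimate = 0.278, posterior mean = 0.303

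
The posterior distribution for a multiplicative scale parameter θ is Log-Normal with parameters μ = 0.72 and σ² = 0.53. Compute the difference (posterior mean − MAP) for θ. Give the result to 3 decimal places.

1.469

Mode = exp(μ − σ²) = exp(0.19) = 1.209.
Mean = exp(μ + σ²/2) = exp(0.985) = 2.678.
Difference = 2.678 − 1.209 = 1.469.
The posterior is right-skewed, so the mean exceeds the mode.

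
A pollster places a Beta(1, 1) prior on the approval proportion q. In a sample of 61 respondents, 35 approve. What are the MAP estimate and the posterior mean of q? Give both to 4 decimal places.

MAP = 0.5738, posterior mean = 0.5714

Posterior: Beta(1+35, 1+26) = Beta(36, 27).
Mode = (36−1)/(36+27−2) = 35/61 = 0.5738.
With a flat prior the MAP equals the MLE, 35/61.
Mean = 36/(36+27) = 36/63 = 0.5714.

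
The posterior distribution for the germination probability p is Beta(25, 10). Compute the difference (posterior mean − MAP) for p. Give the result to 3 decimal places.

Mode = (25−1)/(25+10−2) = 24/33 = 0.727.
Mean = 25/(25+10) = 25/35 = 0.714.
Difference = 0.714 − 0.727 = -0.013.
The posterior is left-skewed, so the mode exceeds the mean.

-0.013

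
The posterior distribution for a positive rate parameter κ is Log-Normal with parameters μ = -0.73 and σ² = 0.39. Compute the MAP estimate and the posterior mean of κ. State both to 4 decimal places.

Mode = exp(μ − σ²) = exp(-1.12) = 0.3263.
Mean = exp(μ + σ²/2) = exp(-0.535) = 0.5857.
Mean > mode: the posterior has a right tail.

MAP: 0.3263. Posterior mean: 0.5857.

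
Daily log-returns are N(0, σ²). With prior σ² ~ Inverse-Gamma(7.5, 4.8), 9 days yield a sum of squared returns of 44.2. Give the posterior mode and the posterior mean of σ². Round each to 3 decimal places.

MAP = 2.069, posterior mean = 2.445

Posterior: Inverse-Gamma(shape = 7.5+9/2 = 12.0, scale = 4.8+44.2/2 = 26.9).
Mode = β/(α+1) = 26.9/13.0 = 2.069.
Mean = β/(α−1) = 26.9/11.0 = 2.445.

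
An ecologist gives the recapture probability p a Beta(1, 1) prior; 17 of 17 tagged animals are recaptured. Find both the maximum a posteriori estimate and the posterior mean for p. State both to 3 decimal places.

Posterior: Beta(1+17, 1+0) = Beta(18, 1).
Since β = 1 ≤ 1 and α > 1, the Beta density is monotone increasing on [0,1]; the mode is at 1.
Mean = 18/(18+1) = 0.947.
Mode > mean: the posterior has a left tail.

MAP: 1.000. Posterior mean: 0.947.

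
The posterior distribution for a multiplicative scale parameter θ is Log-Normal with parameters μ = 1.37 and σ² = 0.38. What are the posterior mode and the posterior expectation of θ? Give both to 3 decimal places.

MAP: 2.691. Posterior mean: 4.759.

Mode = exp(μ − σ²) = exp(0.99) = 2.691.
Mean = exp(μ + σ²/2) = exp(1.560) = 4.759.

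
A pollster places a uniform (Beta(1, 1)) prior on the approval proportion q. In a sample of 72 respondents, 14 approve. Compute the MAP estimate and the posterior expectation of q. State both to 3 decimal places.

MAP: 0.194. Posterior mean: 0.203.

Posterior: Beta(1+14, 1+58) = Beta(15, 59).
Mode = (15−1)/(15+59−2) = 14/72 = 0.194.
Mean = 15/(15+59) = 15/74 = 0.203.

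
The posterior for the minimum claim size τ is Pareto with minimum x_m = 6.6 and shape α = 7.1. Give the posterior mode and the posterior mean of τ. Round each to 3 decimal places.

posterior mode = 6.600, posterior mean = 7.682

The Pareto density is strictly decreasing on [x_m, ∞), so the mode is x_m = 6.600.
Mean = α·x_m/(α−1) = 7.1·6.6/6.1 = 7.682.
Right-skewed posterior ⇒ mode < mean.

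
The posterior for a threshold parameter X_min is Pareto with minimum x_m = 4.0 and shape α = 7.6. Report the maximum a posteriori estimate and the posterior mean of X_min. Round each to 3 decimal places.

The Pareto density is strictly decreasing on [x_m, ∞), so the mode is x_m = 4.000.
Mean = α·x_m/(α−1) = 7.6·4.0/6.6 = 4.606.
The posterior is right-skewed, so the mean exceeds the mode.

maximum a posteriori estimate = 4.000, posterior mean = 4.606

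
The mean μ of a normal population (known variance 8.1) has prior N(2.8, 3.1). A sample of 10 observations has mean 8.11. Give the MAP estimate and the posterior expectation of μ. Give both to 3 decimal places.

MAP = 7.010; posterior mean = 7.010

Posterior for μ is Normal. Precision-weighted mean: (1/3.1·2.8 + 10/8.1·8.11) / (1/3.1 + 10/8.1) = 7.010.
A Normal posterior is symmetric, so mode = mean.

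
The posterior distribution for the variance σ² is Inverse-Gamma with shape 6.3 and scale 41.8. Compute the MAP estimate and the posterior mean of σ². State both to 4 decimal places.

Mode = β/(α+1) = 41.8/7.3 = 5.7260.
Mean = β/(α−1) = 41.8/5.3 = 7.8868.

σ²_MAP = 5.7260, E[σ²|data] = 7.8868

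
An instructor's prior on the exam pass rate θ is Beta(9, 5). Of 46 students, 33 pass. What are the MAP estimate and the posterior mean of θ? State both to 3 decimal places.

MAP = 0.707, posterior mean = 0.700

Posterior: Beta(9+33, 5+13) = Beta(42, 18).
Mode = (42−1)/(42+18−2) = 41/58 = 0.707.
Mean = 42/(42+18) = 42/60 = 0.700.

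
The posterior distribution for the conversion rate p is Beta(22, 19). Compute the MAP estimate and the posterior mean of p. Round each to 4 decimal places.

Mode = (22−1)/(22+19−2) = 21/39 = 0.5385.
Mean = 22/(22+19) = 22/41 = 0.5366.
Mode > mean: the posterior has a left tail.

MAP estimate = 0.5385, posterior mean = 0.5366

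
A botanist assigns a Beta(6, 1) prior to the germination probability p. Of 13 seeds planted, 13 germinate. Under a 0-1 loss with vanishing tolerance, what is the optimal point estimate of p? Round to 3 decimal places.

1.000

Posterior: Beta(6+13, 1+0) = Beta(19, 1).
Since β = 1 ≤ 1 and α > 1, the Beta density is monotone increasing on [0,1]; the mode is at 1.
Mean = 19/(19+1) = 0.950.
This is the posterior mode — the MAP estimate.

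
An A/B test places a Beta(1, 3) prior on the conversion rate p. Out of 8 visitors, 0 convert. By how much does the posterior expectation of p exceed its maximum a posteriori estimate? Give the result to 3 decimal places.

0.083

Posterior: Beta(1+0, 3+8) = Beta(1, 11).
Since α = 1 ≤ 1 and β > 1, the Beta density is monotone decreasing on [0,1]; the mode is at 0.
Mean = 1/(1+11) = 0.083.
Difference = 0.083 − 0.000 = 0.083.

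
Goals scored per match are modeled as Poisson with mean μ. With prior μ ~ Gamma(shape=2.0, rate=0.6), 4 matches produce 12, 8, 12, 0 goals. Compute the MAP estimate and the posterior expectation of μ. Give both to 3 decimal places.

Σ counts = 32. Posterior: Gamma(shape = 2.0+32 = 34.0, rate = 0.6+4 = 4.6).
Mode = (α−1)/β = 33.0/4.6 = 7.174.
Mean = α/β = 34.0/4.6 = 7.391.
Mean > mode: the posterior has a right tail.

MAP = 7.174; posterior mean = 7.391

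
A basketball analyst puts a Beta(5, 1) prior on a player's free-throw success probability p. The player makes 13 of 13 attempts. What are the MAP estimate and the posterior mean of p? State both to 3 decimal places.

Posterior: Beta(5+13, 1+0) = Beta(18, 1).
Since β = 1 ≤ 1 and α > 1, the Beta density is monotone increasing on [0,1]; the mode is at 1.
Mean = 18/(18+1) = 0.947.
The posterior is left-skewed, so the mode exceeds the mean.

MAP: 1.000. Posterior mean: 0.947.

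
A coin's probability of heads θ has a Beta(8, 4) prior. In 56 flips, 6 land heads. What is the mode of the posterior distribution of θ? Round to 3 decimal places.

0.197

Posterior: Beta(8+6, 4+50) = Beta(14, 54).
Mode = (14−1)/(14+54−2) = 13/66 = 0.197.
Mean = 14/(14+54) = 14/68 = 0.206.
This is the posterior mode — the MAP estimate.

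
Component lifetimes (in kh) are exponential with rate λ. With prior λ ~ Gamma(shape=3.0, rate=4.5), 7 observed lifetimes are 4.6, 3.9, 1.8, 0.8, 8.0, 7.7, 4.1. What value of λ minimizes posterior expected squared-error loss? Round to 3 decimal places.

Σ times = 30.9. Posterior: Gamma(shape = 3.0+7 = 10.0, rate = 4.5+30.9 = 35.4).
Mode = (α−1)/β = 9.0/35.4 = 0.254.
Mean = α/β = 10.0/35.4 = 0.282.
Squared-error loss ⇒ the optimal estimator is the posterior mean.

0.282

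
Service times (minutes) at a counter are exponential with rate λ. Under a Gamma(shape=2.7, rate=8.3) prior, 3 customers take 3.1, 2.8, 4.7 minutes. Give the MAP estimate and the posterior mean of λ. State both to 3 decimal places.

MAP estimate = 0.249, posterior mean = 0.302

Σ times = 10.6. Posterior: Gamma(shape = 2.7+3 = 5.7, rate = 8.3+10.6 = 18.9).
Mode = (α−1)/β = 4.7/18.9 = 0.249.
Mean = α/β = 5.7/18.9 = 0.302.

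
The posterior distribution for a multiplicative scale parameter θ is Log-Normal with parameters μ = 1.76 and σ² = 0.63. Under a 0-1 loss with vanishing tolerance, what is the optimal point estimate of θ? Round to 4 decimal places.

3.0957

Mode = exp(μ − σ²) = exp(1.13) = 3.0957.
Mean = exp(μ + σ²/2) = exp(2.075) = 7.9645.
This is the posterior mode — the MAP estimate.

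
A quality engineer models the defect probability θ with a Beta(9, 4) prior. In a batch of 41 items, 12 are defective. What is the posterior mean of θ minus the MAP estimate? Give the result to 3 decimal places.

0.004

Posterior: Beta(9+12, 4+29) = Beta(21, 33).
Mode = (21−1)/(21+33−2) = 20/52 = 0.385.
Mean = 21/(21+33) = 21/54 = 0.389.
Difference = 0.389 − 0.385 = 0.004.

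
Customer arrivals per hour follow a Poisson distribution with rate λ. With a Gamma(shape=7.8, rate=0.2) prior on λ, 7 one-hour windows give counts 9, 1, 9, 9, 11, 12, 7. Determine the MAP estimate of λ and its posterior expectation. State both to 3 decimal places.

Σ counts = 58. Posterior: Gamma(shape = 7.8+58 = 65.8, rate = 0.2+7 = 7.2).
Mode = (α−1)/β = 64.8/7.2 = 9.000.
Mean = α/β = 65.8/7.2 = 9.139.
The posterior is right-skewed, so the mean exceeds the mode.

λ_MAP = 9.000, E[λ|data] = 9.139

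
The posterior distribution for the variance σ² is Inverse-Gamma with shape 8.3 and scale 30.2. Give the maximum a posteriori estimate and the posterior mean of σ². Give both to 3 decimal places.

maximum a posteriori estimate = 3.247, posterior mean = 4.137

Mode = β/(α+1) = 30.2/9.3 = 3.247.
Mean = β/(α−1) = 30.2/7.3 = 4.137.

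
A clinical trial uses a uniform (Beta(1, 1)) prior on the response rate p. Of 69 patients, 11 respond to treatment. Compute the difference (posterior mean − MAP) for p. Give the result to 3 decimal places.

Posterior: Beta(1+11, 1+58) = Beta(12, 59).
Mode = (12−1)/(12+59−2) = 11/69 = 0.159.
With a flat prior the MAP equals the MLE, 11/69.
Mean = 12/(12+59) = 12/71 = 0.169.
Difference = 0.169 − 0.159 = 0.010.
The posterior is right-skewed, so the mean exceeds the mode.

0.010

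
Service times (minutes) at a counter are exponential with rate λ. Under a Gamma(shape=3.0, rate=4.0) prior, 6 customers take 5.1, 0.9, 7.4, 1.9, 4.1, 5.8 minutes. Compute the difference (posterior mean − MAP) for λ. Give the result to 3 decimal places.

0.034

Σ times = 25.2. Posterior: Gamma(shape = 3.0+6 = 9.0, rate = 4.0+25.2 = 29.2).
Mode = (α−1)/β = 8.0/29.2 = 0.274.
Mean = α/β = 9.0/29.2 = 0.308.
Difference = 0.308 − 0.274 = 0.034.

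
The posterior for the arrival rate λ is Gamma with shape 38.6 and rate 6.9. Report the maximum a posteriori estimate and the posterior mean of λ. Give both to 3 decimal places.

MAP = 5.449, posterior mean = 5.594

Mode = (α−1)/β = 37.6/6.9 = 5.449.
Mean = α/β = 38.6/6.9 = 5.594.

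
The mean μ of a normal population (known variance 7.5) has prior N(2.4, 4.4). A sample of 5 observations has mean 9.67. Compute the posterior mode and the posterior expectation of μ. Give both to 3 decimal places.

MAP = 7.822; posterior mean = 7.822

Posterior for μ is Normal. Precision-weighted mean: (1/4.4·2.4 + 5/7.5·9.67) / (1/4.4 + 5/7.5) = 7.822.
A Normal posterior is symmetric, so mode = mean.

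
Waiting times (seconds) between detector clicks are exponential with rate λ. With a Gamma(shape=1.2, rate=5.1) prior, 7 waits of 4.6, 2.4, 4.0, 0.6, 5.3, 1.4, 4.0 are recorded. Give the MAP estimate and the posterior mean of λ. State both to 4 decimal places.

MAP = 0.2628; posterior mean = 0.2993

Σ times = 22.3. Posterior: Gamma(shape = 1.2+7 = 8.2, rate = 5.1+22.3 = 27.4).
Mode = (α−1)/β = 7.2/27.4 = 0.2628.
Mean = α/β = 8.2/27.4 = 0.2993.
Mean > mode: the posterior has a right tail.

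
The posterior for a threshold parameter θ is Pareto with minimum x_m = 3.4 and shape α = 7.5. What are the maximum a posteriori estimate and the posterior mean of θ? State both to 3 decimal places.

θ_MAP = 3.400, E[θ|data] = 3.923

The Pareto density is strictly decreasing on [x_m, ∞), so the mode is x_m = 3.400.
Mean = α·x_m/(α−1) = 7.5·3.4/6.5 = 3.923.
The posterior is right-skewed, so the mean exceeds the mode.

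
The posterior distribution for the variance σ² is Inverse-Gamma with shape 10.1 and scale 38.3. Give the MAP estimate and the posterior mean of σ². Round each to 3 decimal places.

Mode = β/(α+1) = 38.3/11.1 = 3.450.
Mean = β/(α−1) = 38.3/9.1 = 4.209.

σ²_MAP = 3.450, E[σ²|data] = 4.209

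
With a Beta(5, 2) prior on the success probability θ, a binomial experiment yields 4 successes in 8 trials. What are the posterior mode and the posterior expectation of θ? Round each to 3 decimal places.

Posterior: Beta(5+4, 2+4) = Beta(9, 6).
Mode = (9−1)/(9+6−2) = 8/13 = 0.615.
Mean = 9/(9+6) = 9/15 = 0.600.
Left-skewed posterior ⇒ mean < mode.

MAP: 0.615. Posterior mean: 0.600.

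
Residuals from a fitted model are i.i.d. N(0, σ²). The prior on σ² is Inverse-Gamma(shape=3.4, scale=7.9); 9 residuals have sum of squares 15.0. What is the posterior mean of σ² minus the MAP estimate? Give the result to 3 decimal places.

0.502

Posterior: Inverse-Gamma(shape = 3.4+9/2 = 7.9, scale = 7.9+15.0/2 = 15.4).
Mode = β/(α+1) = 15.4/8.9 = 1.730.
Mean = β/(α−1) = 15.4/6.9 = 2.232.
Difference = 2.232 − 1.730 = 0.502.
The posterior is right-skewed, so the mean exceeds the mode.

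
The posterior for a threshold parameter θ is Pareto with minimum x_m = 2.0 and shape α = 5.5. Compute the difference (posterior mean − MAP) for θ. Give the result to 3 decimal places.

0.444

The Pareto density is strictly decreasing on [x_m, ∞), so the mode is x_m = 2.000.
Mean = α·x_m/(α−1) = 5.5·2.0/4.5 = 2.444.
Difference = 2.444 − 2.000 = 0.444.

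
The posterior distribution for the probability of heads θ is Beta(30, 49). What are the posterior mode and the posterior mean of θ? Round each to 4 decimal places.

Mode = (30−1)/(30+49−2) = 29/77 = 0.3766.
Mean = 30/(30+49) = 30/79 = 0.3797.
Right-skewed posterior ⇒ mode < mean.

MAP = 0.3766, posterior mean = 0.3797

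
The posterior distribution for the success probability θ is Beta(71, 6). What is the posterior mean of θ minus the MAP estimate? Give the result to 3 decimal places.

Mode = (71−1)/(71+6−2) = 70/75 = 0.933.
Mean = 71/(71+6) = 71/77 = 0.922.
Difference = 0.922 − 0.933 = -0.011.

-0.011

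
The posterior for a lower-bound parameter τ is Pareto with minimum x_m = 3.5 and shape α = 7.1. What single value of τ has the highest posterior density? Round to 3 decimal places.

3.500

The Pareto density is strictly decreasing on [x_m, ∞), so the mode is x_m = 3.500.
Mean = α·x_m/(α−1) = 7.1·3.5/6.1 = 4.074.
This is the posterior mode — the MAP estimate.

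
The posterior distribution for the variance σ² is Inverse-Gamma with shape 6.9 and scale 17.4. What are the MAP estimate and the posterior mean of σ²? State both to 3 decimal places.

σ²_MAP = 2.203, E[σ²|data] = 2.949

Mode = β/(α+1) = 17.4/7.9 = 2.203.
Mean = β/(α−1) = 17.4/5.9 = 2.949.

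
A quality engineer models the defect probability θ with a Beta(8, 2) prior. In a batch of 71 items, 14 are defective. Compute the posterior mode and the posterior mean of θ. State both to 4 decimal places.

Posterior: Beta(8+14, 2+57) = Beta(22, 59).
Mode = (22−1)/(22+59−2) = 21/79 = 0.2658.
Mean = 22/(22+59) = 22/81 = 0.2716.
Right-skewed posterior ⇒ mode < mean.

posterior mode = 0.2658, posterior mean = 0.2716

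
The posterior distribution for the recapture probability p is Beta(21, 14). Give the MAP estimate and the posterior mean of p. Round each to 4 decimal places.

MAP = 0.6061; posterior mean = 0.6000

Mode = (21−1)/(21+14−2) = 20/33 = 0.6061.
Mean = 21/(21+14) = 21/35 = 0.6000.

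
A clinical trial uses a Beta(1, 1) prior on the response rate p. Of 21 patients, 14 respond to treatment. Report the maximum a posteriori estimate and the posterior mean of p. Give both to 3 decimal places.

Posterior: Beta(1+14, 1+7) = Beta(15, 8).
Mode = (15−1)/(15+8−2) = 14/21 = 0.667.
Mean = 15/(15+8) = 15/23 = 0.652.

maximum a posteriori estimate = 0.667, posterior mean = 0.652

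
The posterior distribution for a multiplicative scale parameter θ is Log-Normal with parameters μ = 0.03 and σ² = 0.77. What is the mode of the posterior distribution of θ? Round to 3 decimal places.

0.477

Mode = exp(μ − σ²) = exp(-0.74) = 0.477.
Mean = exp(μ + σ²/2) = exp(0.415) = 1.514.
This is the posterior mode — the MAP estimate.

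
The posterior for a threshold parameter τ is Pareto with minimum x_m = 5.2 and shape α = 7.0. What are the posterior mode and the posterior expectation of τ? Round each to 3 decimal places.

The Pareto density is strictly decreasing on [x_m, ∞), so the mode is x_m = 5.200.
Mean = α·x_m/(α−1) = 7.0·5.2/6.0 = 6.067.

posterior mode = 5.200, posterior expectation = 6.067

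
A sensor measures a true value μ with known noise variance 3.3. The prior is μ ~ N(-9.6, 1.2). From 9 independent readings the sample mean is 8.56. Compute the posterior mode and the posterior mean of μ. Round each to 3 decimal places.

posterior mode = 4.310, posterior mean = 4.310

Posterior for μ is Normal. Precision-weighted mean: (1/1.2·-9.6 + 9/3.3·8.56) / (1/1.2 + 9/3.3) = 4.310.
A Normal posterior is symmetric, so mode = mean.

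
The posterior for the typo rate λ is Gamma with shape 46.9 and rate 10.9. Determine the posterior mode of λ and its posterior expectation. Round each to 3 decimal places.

posterior mode = 4.211, posterior expectation = 4.303

Mode = (α−1)/β = 45.9/10.9 = 4.211.
Mean = α/β = 46.9/10.9 = 4.303.
Mean > mode: the posterior has a right tail.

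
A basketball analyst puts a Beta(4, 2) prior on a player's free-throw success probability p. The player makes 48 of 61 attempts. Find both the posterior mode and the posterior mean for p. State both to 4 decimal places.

Posterior: Beta(4+48, 2+13) = Beta(52, 15).
Mode = (52−1)/(52+15−2) = 51/65 = 0.7846.
Mean = 52/(52+15) = 52/67 = 0.7761.

MAP: 0.7846. Posterior mean: 0.7761.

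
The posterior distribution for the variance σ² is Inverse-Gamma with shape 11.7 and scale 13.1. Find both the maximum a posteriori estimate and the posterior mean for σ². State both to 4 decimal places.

σ²_MAP = 1.0315, E[σ²|data] = 1.2243

Mode = β/(α+1) = 13.1/12.7 = 1.0315.
Mean = β/(α−1) = 13.1/10.7 = 1.2243.
The posterior is right-skewed, so the mean exceeds the mode.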